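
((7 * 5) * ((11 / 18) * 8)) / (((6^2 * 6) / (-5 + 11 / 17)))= -3.45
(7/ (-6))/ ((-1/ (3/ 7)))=1/ 2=0.50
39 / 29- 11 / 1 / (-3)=436 / 87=5.01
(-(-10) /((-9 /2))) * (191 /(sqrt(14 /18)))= -481.27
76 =76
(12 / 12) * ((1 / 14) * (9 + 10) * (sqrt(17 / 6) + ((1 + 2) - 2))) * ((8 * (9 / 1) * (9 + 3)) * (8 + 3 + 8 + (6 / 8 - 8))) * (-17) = -273258 * sqrt(102) / 7 - 1639548 / 7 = -628474.07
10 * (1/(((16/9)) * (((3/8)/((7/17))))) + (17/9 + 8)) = 16075/153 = 105.07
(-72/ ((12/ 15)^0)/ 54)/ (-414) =0.00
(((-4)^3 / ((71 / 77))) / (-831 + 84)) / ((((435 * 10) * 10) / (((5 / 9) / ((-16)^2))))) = 77 / 16611188400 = 0.00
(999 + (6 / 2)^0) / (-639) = -1000 / 639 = -1.56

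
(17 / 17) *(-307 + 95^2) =8718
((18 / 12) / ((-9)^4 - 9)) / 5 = 1 / 21840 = 0.00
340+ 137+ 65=542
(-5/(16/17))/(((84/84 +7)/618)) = -410.39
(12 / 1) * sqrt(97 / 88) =3 * sqrt(2134) / 11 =12.60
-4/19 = -0.21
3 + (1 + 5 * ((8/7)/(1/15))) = 89.71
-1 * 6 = -6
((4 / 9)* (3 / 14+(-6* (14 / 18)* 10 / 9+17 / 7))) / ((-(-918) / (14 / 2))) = -961 / 111537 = -0.01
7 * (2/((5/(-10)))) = -28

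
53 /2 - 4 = 45 /2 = 22.50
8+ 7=15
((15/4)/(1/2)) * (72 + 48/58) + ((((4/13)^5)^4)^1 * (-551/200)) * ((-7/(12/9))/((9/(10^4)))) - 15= 878314402393412072334549815/1653431848414629551175687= 531.21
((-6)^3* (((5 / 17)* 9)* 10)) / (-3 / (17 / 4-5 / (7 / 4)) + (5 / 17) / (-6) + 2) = 7581600 / 269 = 28184.39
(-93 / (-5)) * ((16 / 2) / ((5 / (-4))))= -2976 / 25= -119.04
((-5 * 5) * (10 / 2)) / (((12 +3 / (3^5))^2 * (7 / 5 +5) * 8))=-0.02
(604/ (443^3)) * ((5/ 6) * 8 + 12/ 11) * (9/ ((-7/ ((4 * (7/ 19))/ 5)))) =-1855488/ 90850530815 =-0.00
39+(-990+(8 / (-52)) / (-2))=-12362 / 13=-950.92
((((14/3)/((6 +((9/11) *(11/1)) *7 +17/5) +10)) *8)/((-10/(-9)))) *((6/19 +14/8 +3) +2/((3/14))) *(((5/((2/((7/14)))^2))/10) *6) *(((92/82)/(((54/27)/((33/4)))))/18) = 5814193/20540672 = 0.28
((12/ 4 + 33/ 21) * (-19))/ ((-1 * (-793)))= -608/ 5551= -0.11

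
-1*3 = -3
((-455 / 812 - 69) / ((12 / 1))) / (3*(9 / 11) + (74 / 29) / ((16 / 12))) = -88759 / 66888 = -1.33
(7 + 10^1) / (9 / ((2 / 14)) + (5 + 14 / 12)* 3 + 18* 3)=34 / 271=0.13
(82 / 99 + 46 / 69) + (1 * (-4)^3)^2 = 405652 / 99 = 4097.49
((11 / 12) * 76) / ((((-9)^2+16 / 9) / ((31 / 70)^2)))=602547 / 3650500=0.17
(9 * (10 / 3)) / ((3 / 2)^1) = 20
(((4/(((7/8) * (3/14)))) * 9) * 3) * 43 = 24768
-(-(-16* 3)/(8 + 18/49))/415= -1176/85075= -0.01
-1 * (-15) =15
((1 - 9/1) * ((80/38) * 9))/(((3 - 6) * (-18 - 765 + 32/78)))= -37440/579899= -0.06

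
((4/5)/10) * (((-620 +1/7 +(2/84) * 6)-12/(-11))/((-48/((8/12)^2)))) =7939/17325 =0.46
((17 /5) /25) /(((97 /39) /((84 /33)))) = 18564 /133375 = 0.14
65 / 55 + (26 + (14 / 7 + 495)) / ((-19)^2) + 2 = 18388 / 3971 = 4.63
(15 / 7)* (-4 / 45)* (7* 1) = -4 / 3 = -1.33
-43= -43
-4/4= -1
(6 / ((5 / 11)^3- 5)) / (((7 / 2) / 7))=-7986 / 3265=-2.45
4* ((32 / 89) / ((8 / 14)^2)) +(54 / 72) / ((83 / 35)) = 139489 / 29548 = 4.72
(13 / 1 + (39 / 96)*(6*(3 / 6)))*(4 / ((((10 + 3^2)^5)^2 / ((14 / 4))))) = 3185 / 98097060124816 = 0.00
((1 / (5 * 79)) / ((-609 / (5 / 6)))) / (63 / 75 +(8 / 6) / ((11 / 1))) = -275 / 76304046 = -0.00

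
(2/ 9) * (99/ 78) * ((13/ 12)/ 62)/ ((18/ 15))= 55/ 13392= 0.00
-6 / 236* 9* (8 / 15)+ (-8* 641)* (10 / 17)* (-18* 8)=2178373788 / 5015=434371.64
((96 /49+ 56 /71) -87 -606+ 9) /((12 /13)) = -738.02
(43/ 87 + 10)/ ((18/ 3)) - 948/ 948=391/ 522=0.75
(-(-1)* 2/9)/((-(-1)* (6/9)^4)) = 9/8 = 1.12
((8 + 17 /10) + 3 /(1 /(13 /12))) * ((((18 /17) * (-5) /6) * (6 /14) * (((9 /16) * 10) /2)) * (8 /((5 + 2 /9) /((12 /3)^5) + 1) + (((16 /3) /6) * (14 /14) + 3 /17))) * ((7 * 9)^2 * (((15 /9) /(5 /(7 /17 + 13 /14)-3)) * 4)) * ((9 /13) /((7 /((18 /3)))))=-173332351457859825 /64869233624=-2672027.12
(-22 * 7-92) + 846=600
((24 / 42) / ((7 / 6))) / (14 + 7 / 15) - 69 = -733317 / 10633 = -68.97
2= 2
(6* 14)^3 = 592704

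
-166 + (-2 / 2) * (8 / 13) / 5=-10798 / 65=-166.12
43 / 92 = 0.47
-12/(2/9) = -54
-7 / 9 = -0.78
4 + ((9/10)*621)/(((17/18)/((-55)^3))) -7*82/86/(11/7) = -791691213564/8041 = -98456810.54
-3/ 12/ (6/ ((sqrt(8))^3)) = -2 * sqrt(2)/ 3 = -0.94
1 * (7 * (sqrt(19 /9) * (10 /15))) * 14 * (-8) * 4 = -6272 * sqrt(19) /9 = -3037.67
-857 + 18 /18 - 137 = -993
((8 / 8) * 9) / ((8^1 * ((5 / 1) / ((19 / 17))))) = 171 / 680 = 0.25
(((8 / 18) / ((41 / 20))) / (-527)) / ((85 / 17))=-16 / 194463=-0.00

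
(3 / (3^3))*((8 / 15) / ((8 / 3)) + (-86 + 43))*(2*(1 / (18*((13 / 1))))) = -214 / 5265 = -0.04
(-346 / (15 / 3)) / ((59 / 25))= -1730 / 59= -29.32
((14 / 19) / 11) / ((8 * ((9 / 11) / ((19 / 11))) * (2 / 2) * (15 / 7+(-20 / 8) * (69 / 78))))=-637 / 2475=-0.26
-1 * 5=-5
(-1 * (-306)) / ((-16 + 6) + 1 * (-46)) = -153 / 28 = -5.46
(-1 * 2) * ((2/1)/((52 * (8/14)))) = -7/52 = -0.13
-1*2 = -2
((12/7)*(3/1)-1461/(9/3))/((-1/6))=20238/7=2891.14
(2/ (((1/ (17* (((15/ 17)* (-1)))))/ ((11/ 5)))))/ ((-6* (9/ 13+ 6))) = 143/ 87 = 1.64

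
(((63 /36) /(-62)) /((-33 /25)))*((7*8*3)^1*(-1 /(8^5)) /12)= -1225 /134086656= -0.00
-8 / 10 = -0.80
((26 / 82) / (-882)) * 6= -0.00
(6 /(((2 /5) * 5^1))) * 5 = 15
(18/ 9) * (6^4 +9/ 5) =2595.60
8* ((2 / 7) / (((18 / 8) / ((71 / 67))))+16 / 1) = 544832 / 4221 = 129.08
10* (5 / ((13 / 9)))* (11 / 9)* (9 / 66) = 75 / 13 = 5.77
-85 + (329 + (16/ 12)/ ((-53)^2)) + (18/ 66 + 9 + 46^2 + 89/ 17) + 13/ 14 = 52406621783/ 22061886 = 2375.44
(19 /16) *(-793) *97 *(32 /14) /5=-41757.11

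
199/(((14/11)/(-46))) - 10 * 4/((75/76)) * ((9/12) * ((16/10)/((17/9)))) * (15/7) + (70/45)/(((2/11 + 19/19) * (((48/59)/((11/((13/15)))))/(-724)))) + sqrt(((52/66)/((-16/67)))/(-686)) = -22114.59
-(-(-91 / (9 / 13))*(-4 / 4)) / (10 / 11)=144.59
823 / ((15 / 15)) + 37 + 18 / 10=4309 / 5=861.80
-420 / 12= -35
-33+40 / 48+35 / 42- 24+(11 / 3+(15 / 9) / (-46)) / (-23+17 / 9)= -1455349 / 26220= -55.51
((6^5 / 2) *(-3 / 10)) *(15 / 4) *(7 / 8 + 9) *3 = -518319 / 4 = -129579.75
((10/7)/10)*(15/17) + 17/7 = 304/119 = 2.55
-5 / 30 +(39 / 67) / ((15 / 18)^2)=0.67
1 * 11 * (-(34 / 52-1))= 99 / 26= 3.81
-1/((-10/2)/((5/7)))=1/7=0.14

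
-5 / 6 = -0.83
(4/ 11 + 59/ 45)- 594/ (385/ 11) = -53003/ 3465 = -15.30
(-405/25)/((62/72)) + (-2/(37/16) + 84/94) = -5063174/269545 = -18.78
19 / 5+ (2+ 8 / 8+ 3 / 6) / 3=149 / 30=4.97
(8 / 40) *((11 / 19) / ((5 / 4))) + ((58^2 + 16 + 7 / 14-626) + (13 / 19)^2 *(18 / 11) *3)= 547380667 / 198550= 2756.89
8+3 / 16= 131 / 16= 8.19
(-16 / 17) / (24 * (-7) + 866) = -8 / 5933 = -0.00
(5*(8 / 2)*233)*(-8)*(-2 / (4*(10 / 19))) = 35416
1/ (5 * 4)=1/ 20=0.05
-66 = -66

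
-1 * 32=-32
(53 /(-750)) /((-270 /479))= 25387 /202500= 0.13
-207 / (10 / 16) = -331.20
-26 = -26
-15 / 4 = -3.75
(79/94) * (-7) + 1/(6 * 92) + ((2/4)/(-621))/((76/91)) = -6523907/1109106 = -5.88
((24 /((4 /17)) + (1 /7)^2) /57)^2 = 24990001 /7800849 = 3.20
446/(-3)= -148.67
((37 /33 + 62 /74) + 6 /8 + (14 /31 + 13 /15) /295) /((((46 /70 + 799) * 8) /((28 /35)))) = 4241898073 /12500610698400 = 0.00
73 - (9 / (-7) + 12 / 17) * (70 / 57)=23809 / 323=73.71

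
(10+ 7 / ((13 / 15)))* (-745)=-175075 / 13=-13467.31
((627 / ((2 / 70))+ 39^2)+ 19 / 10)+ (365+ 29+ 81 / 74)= 4414654 / 185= 23862.99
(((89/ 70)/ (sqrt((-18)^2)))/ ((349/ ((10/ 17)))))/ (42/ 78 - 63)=-1157/ 607017096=-0.00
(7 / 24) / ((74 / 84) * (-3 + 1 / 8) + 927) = 98 / 310621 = 0.00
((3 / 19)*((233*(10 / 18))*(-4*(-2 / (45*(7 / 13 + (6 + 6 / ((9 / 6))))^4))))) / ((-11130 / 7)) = -26618852 / 143670221853435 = -0.00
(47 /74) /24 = 47 /1776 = 0.03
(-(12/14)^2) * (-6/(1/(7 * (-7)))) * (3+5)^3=-110592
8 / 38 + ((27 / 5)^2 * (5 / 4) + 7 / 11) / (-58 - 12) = -93421 / 292600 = -0.32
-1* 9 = -9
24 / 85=0.28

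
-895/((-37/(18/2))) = 8055/37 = 217.70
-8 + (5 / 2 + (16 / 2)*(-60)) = -971 / 2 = -485.50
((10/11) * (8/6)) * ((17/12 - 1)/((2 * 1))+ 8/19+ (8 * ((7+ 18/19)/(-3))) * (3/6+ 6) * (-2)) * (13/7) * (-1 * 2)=-1818830/1463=-1243.22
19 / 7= 2.71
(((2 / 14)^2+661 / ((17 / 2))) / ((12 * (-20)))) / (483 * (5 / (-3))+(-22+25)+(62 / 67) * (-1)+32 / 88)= 9550783 / 23650056192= 0.00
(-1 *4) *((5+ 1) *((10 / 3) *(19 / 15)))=-304 / 3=-101.33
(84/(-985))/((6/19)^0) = -84/985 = -0.09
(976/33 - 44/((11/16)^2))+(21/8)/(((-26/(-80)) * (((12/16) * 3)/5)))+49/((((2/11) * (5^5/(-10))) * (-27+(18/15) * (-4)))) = -129428423/2842125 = -45.54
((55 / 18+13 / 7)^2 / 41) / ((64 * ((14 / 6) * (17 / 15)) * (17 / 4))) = 1915805 / 2340983232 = 0.00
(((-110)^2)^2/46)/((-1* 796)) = -18301250/4577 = -3998.53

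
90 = 90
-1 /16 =-0.06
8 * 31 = 248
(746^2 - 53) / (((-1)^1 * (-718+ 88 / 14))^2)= 27266687 / 24820324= 1.10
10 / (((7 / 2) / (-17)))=-340 / 7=-48.57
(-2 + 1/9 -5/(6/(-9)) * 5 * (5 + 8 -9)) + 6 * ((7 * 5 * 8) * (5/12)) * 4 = 26533/9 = 2948.11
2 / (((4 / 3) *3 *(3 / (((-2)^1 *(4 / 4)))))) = -1 / 3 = -0.33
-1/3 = -0.33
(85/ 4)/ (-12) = -85/ 48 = -1.77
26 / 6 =13 / 3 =4.33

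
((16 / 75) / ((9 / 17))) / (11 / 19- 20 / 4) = -1292 / 14175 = -0.09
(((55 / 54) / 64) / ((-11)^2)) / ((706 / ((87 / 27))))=145 / 241553664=0.00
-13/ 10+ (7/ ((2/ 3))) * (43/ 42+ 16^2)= 53949/ 20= 2697.45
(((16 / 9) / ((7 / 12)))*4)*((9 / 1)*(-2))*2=-3072 / 7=-438.86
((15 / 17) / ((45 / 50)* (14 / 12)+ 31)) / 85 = 60 / 185249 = 0.00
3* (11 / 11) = 3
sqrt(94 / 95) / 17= sqrt(8930) / 1615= 0.06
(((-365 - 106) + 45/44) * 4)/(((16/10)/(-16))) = 206790/11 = 18799.09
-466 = -466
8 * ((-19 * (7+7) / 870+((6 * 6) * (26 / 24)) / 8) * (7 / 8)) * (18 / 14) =47703 / 1160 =41.12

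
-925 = -925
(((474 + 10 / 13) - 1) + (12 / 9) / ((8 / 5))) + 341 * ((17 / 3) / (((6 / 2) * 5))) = 706007 / 1170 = 603.42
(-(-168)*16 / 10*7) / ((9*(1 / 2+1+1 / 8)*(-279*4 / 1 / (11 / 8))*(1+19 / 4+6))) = -34496 / 2557035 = -0.01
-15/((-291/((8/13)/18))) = 20/11349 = 0.00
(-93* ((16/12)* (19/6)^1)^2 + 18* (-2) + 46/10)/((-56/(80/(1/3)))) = 456118/63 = 7239.97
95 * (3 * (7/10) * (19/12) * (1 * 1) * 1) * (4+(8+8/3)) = 27797/6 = 4632.83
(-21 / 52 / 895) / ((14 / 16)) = -6 / 11635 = -0.00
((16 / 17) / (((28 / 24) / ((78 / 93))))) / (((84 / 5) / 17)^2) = 22100 / 31899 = 0.69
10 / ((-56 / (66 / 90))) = -0.13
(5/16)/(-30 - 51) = -5/1296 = -0.00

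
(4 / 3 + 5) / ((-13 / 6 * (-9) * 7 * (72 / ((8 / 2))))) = 19 / 7371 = 0.00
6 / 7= 0.86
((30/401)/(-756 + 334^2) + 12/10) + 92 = 414095059/4443080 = 93.20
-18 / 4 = -4.50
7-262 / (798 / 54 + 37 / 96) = -44887 / 4367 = -10.28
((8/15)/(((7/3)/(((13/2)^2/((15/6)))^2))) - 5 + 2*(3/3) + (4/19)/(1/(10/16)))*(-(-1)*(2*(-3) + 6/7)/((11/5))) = -37354698/256025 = -145.90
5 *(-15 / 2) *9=-675 / 2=-337.50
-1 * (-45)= 45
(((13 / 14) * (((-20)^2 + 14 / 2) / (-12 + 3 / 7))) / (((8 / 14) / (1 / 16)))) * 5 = -185185 / 10368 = -17.86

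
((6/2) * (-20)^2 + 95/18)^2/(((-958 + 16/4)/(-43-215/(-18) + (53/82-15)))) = 1971649301725/28514106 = 69146.45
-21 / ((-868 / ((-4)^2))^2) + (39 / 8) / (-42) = -13261 / 107632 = -0.12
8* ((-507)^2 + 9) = 2056464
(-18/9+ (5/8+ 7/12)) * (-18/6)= 19/8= 2.38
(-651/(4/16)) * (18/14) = -3348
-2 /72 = -1 /36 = -0.03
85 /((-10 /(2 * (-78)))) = 1326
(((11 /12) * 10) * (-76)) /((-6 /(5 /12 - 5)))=-57475 /108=-532.18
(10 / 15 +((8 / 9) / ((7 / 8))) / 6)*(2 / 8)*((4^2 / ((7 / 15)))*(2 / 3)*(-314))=-1984480 / 1323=-1499.98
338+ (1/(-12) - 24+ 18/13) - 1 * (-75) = 60887/156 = 390.30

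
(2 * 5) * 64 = 640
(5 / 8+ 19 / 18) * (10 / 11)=55 / 36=1.53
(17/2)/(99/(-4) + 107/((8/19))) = 68/1835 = 0.04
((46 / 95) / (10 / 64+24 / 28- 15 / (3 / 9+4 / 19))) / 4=-3472 / 761995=-0.00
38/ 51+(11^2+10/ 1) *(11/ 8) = 73795/ 408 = 180.87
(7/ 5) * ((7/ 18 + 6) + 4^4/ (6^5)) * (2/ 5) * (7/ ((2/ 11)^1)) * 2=1682219/ 6075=276.91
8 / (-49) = -8 / 49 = -0.16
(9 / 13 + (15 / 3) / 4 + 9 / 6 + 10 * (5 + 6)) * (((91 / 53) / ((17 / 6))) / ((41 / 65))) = 108.99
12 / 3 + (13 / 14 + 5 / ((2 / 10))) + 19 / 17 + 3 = 8103 / 238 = 34.05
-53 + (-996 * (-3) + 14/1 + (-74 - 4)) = 2871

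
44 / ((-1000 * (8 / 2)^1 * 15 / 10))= -11 / 1500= -0.01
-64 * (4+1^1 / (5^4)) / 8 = -20008 / 625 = -32.01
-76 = -76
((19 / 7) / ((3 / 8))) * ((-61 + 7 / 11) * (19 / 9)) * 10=-19176320 / 2079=-9223.82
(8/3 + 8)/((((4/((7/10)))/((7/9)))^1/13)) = 18.87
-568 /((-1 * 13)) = 568 /13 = 43.69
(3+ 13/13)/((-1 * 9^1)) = -4/9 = -0.44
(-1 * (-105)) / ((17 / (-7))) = -735 / 17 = -43.24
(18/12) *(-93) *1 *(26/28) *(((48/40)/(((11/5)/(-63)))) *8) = 391716/11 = 35610.55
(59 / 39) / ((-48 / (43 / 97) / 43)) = -109091 / 181584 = -0.60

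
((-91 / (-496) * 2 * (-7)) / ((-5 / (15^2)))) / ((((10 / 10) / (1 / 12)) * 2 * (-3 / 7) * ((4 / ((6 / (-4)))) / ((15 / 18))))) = 111475 / 31744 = 3.51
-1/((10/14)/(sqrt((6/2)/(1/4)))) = -14*sqrt(3)/5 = -4.85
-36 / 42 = -6 / 7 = -0.86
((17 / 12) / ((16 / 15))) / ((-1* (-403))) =0.00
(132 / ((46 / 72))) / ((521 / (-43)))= -204336 / 11983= -17.05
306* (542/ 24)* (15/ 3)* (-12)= -414630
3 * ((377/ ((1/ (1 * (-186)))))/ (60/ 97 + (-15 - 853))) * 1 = 784827/ 3236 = 242.53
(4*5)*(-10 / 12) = -50 / 3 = -16.67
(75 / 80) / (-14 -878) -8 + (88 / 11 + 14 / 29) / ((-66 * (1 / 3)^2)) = -41693297 / 4552768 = -9.16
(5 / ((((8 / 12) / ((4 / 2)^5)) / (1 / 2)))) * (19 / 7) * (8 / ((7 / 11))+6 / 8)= 212610 / 49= 4338.98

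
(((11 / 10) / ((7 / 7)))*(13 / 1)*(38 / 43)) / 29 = 2717 / 6235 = 0.44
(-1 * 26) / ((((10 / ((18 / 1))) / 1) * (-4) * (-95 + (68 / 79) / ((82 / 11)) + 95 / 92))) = -5810766 / 46611245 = -0.12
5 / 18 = 0.28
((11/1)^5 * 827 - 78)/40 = 133189099/40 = 3329727.48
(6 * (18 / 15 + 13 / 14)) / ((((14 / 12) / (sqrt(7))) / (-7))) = -2682 * sqrt(7) / 35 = -202.74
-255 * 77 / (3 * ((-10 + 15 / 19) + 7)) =17765 / 6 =2960.83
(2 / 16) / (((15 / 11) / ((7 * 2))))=77 / 60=1.28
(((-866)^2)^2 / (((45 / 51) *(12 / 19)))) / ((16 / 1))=63078535633.79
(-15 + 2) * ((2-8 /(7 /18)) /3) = 1690 /21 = 80.48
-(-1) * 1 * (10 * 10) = 100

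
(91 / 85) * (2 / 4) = 91 / 170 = 0.54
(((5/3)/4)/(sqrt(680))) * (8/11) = sqrt(170)/1122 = 0.01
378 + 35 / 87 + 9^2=39968 / 87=459.40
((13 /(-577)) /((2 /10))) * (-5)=325 /577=0.56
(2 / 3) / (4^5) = 1 / 1536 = 0.00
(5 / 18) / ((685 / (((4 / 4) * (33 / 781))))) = 1 / 58362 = 0.00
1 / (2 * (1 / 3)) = 3 / 2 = 1.50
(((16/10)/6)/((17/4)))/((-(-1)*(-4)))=-4/255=-0.02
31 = 31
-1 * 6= -6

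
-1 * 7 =-7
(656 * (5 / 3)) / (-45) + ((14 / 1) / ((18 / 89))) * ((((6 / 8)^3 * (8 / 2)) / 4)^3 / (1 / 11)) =232696333 / 7077888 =32.88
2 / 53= 0.04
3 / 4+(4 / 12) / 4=5 / 6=0.83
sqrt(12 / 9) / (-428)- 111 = -111- sqrt(3) / 642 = -111.00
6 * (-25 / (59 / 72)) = -10800 / 59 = -183.05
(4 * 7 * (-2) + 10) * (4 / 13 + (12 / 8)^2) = -3059 / 26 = -117.65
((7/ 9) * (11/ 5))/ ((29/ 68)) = 5236/ 1305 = 4.01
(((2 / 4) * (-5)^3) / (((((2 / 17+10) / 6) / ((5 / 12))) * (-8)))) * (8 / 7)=10625 / 4816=2.21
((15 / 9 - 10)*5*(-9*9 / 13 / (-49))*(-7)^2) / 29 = -3375 / 377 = -8.95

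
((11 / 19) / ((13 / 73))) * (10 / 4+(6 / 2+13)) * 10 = 148555 / 247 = 601.44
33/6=11/2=5.50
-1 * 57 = -57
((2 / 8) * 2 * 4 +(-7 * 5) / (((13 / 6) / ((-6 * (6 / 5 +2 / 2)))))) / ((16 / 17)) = 23783 / 104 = 228.68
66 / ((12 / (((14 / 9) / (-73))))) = -77 / 657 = -0.12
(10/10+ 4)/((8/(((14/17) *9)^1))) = 315/68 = 4.63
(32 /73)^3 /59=32768 /22952003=0.00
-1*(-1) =1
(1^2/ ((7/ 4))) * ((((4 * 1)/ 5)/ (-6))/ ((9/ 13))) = -0.11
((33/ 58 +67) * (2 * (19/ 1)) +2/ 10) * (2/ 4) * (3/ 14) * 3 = 1675503/ 2030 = 825.37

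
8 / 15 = 0.53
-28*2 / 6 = -28 / 3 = -9.33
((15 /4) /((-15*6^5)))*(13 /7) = -13 /217728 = -0.00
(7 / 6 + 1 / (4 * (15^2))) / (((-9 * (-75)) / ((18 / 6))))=1051 / 202500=0.01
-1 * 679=-679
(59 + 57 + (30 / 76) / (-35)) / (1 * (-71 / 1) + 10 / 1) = -30853 / 16226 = -1.90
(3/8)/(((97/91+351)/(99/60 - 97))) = -520611/5126080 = -0.10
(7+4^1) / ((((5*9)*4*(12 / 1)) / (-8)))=-11 / 270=-0.04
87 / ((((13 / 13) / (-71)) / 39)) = -240903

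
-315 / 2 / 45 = -7 / 2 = -3.50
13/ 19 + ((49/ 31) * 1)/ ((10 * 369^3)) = 202480939201/ 295933679010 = 0.68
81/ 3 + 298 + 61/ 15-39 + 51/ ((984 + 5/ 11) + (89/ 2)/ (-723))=13627812019/ 46973265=290.12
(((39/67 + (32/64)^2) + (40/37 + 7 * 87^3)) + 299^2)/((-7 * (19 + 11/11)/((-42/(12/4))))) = 46594529523/99160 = 469892.39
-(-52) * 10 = 520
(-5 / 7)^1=-5 / 7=-0.71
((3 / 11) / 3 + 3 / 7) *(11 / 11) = 40 / 77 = 0.52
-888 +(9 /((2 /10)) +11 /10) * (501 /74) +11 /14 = -2979043 /5180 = -575.10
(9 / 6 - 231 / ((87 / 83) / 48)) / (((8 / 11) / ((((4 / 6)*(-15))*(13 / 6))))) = 146205345 / 464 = 315097.73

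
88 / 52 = 22 / 13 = 1.69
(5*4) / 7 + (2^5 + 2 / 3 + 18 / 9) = 788 / 21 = 37.52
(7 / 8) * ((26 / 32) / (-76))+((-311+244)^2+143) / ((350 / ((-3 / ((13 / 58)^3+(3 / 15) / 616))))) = -24177420982313 / 7054696960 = -3427.14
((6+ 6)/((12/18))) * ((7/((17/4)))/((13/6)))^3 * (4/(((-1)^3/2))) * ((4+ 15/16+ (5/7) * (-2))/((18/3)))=-399313152/10793861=-36.99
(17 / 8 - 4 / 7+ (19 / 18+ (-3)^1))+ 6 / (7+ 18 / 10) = 1613 / 5544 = 0.29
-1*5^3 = -125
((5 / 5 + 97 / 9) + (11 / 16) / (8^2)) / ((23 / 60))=543215 / 17664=30.75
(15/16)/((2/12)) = 5.62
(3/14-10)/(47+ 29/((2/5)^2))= -274/6391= -0.04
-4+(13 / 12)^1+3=0.08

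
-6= -6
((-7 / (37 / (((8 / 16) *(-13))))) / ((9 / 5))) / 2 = 455 / 1332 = 0.34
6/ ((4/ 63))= 189/ 2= 94.50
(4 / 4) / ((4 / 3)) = 3 / 4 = 0.75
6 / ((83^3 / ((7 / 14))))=3 / 571787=0.00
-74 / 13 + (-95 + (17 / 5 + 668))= 37096 / 65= 570.71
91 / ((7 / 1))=13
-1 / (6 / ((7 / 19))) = -7 / 114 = -0.06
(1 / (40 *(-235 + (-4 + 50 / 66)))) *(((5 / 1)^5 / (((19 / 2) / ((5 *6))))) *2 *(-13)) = 4021875 / 149378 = 26.92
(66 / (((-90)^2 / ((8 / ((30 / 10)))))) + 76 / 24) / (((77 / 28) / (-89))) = -2298514 / 22275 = -103.19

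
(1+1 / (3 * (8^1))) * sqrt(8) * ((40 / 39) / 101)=250 * sqrt(2) / 11817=0.03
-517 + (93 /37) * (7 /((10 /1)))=-190639 /370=-515.24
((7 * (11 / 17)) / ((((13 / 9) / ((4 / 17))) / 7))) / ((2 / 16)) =155232 / 3757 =41.32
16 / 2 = 8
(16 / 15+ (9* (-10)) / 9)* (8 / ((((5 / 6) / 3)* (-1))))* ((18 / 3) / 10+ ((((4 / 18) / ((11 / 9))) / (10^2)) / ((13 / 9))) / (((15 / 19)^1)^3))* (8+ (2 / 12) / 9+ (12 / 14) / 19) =50150713513112 / 40118203125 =1250.07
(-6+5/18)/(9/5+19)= -515/1872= -0.28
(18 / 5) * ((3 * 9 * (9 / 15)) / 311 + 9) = 253368 / 7775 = 32.59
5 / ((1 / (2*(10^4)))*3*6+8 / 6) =3.75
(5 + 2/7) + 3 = 58/7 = 8.29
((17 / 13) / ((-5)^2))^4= 83521 / 11156640625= 0.00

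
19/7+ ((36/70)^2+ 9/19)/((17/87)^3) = 101.65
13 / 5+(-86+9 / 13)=-5376 / 65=-82.71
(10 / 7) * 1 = 10 / 7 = 1.43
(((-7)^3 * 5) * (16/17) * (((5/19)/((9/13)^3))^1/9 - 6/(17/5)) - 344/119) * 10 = 6817360361680/252185157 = 27033.15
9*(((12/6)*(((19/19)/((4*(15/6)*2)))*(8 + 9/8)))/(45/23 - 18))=-1679/3280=-0.51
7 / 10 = 0.70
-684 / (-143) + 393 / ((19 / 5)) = 293991 / 2717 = 108.20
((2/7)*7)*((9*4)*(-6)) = -432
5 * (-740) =-3700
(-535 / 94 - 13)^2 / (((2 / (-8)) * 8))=-3087049 / 17672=-174.69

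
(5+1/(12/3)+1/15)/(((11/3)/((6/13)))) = 87/130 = 0.67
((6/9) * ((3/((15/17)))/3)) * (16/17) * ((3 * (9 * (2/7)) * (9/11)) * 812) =200448/55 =3644.51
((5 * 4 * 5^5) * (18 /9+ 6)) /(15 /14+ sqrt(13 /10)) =-525000000 /149+ 49000000 * sqrt(130) /149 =226080.26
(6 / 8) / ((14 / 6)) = 0.32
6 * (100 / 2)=300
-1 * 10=-10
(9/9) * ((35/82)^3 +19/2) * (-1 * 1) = -5280871/551368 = -9.58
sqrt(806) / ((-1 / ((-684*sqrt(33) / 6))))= 114*sqrt(26598)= 18592.14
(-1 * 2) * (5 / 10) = -1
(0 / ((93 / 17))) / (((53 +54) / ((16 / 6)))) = 0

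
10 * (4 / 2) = 20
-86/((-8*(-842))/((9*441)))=-170667/3368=-50.67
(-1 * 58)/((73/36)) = -2088/73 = -28.60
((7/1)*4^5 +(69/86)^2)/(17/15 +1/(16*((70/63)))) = 6362314680/1055779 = 6026.18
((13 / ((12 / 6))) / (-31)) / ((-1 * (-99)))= -0.00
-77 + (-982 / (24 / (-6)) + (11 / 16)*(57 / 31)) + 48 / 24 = 85195 / 496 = 171.76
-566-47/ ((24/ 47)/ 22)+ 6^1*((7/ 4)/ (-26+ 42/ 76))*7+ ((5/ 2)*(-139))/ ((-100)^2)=-30098916239/ 11604000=-2593.84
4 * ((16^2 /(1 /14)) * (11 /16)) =9856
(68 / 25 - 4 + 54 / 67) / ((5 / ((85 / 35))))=-0.23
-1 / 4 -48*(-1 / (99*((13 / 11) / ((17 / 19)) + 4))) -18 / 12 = -19807 / 11940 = -1.66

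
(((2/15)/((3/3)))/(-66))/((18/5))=-1/1782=-0.00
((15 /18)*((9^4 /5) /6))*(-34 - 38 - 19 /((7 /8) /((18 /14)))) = -892296 /49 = -18210.12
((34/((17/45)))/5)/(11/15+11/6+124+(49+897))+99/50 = 3212523/1608850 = 2.00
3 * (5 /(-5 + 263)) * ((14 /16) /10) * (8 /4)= 7 /688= 0.01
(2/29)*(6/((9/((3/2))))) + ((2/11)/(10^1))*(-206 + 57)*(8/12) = -8312/4785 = -1.74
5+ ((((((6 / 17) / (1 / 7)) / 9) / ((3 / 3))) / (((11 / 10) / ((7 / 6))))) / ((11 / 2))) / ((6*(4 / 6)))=92810 / 18513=5.01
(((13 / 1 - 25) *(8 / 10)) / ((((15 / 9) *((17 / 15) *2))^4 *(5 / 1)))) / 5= -19683 / 10440125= -0.00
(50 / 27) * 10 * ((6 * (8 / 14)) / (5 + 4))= 4000 / 567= 7.05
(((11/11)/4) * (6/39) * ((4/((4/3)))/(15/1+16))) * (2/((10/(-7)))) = -21/4030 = -0.01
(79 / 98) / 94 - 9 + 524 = 515.01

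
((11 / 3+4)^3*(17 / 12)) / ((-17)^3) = -0.13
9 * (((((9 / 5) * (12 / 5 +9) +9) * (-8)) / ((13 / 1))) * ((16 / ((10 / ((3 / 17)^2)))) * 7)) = -26780544 / 469625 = -57.03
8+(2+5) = 15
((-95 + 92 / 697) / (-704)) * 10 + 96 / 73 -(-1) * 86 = 1587957551 / 17910112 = 88.66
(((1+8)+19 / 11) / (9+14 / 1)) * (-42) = -4956 / 253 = -19.59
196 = 196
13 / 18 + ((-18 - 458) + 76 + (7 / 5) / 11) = -395159 / 990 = -399.15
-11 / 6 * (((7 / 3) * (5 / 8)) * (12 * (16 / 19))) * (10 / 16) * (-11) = 21175 / 114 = 185.75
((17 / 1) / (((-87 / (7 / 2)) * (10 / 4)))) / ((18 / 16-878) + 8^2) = 136 / 404115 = 0.00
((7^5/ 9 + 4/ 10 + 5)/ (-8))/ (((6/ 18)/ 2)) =-42139/ 30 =-1404.63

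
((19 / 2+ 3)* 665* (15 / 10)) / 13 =49875 / 52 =959.13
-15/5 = -3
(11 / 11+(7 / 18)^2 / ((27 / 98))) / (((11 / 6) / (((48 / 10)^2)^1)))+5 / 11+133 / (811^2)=11674008532 / 586029411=19.92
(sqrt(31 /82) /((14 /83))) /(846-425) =83 * sqrt(2542) /483308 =0.01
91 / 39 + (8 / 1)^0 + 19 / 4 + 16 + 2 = 26.08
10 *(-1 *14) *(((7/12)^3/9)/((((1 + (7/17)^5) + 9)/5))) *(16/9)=-85226916425/31089029499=-2.74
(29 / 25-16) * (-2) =742 / 25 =29.68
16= 16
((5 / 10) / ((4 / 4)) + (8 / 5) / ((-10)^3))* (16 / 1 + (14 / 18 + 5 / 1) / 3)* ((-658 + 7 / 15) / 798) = -106214647 / 14428125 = -7.36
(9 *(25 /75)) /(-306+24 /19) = -19 /1930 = -0.01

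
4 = 4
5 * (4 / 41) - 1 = -21 / 41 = -0.51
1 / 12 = 0.08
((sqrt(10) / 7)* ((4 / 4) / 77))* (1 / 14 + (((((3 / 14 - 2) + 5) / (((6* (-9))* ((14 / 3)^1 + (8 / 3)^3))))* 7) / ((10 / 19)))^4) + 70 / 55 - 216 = -2362 / 11 + 339328492385495* sqrt(10) / 2560527638825074688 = -214.73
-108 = -108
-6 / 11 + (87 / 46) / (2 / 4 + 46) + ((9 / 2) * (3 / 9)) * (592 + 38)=7407676 / 7843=944.50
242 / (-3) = -242 / 3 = -80.67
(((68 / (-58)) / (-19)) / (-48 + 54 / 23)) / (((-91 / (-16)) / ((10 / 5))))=-12512 / 26324025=-0.00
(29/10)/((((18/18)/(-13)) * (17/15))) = -1131/34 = -33.26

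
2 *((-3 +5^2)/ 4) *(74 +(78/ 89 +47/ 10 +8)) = 857373/ 890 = 963.34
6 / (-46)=-3 / 23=-0.13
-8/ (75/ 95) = -152/ 15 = -10.13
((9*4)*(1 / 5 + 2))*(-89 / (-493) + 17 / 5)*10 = 2835.78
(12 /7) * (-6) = -72 /7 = -10.29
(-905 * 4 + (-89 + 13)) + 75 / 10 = -7377 / 2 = -3688.50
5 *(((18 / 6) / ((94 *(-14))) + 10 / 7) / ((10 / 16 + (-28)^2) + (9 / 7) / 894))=2796730 / 307705381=0.01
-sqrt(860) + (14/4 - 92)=-177/2 - 2 * sqrt(215)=-117.83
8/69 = 0.12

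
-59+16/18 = -523/9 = -58.11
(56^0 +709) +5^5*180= 563210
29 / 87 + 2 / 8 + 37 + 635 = 8071 / 12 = 672.58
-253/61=-4.15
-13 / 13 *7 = -7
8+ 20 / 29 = 252 / 29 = 8.69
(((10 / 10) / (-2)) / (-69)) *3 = 1 / 46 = 0.02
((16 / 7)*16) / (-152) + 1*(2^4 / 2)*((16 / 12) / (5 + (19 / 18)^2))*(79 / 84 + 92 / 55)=62576896 / 14491015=4.32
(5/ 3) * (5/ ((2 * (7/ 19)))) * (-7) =-475/ 6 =-79.17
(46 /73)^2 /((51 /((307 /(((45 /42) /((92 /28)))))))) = 29882152 /4076685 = 7.33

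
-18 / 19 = -0.95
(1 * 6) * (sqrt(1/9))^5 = 2/81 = 0.02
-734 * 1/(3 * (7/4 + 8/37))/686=-54316/299439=-0.18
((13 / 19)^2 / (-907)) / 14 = -169 / 4583978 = -0.00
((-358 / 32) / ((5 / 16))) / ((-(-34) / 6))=-537 / 85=-6.32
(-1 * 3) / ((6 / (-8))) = 4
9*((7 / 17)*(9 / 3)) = 189 / 17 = 11.12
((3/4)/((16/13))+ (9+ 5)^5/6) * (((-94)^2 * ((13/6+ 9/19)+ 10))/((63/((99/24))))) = 31716984505085/48384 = 655526300.12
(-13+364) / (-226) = -351 / 226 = -1.55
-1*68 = -68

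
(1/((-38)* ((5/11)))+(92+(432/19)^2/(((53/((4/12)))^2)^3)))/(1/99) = 728302931402317821/80013343675690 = 9102.27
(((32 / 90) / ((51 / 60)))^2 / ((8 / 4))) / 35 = 2048 / 819315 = 0.00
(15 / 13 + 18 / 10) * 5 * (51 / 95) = 9792 / 1235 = 7.93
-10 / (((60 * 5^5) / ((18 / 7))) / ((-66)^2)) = -13068 / 21875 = -0.60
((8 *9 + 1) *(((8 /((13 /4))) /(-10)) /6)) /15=-584 /2925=-0.20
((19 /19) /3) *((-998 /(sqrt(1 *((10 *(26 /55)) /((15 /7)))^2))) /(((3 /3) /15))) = -411675 /182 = -2261.95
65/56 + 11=681/56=12.16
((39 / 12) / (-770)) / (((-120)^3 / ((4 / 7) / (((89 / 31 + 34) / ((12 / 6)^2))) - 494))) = -25687987 / 21291621120000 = -0.00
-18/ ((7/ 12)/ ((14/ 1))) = -432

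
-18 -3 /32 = -579 /32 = -18.09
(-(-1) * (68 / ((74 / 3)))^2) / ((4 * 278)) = 2601 / 380582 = 0.01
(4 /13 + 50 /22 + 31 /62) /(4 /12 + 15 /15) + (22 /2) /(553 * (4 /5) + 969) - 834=-831.68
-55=-55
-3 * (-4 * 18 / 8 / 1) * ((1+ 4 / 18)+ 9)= 276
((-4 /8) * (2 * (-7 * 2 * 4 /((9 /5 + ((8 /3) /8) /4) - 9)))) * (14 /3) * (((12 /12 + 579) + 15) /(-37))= 590.52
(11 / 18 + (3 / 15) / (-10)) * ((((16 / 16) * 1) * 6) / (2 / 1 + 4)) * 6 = 266 / 75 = 3.55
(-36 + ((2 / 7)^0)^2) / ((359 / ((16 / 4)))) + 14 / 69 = -4634 / 24771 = -0.19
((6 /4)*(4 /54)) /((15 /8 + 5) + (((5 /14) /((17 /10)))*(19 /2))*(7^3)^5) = 136 /11597614545726315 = 0.00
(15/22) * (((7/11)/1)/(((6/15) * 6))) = 175/968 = 0.18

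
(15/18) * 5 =25/6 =4.17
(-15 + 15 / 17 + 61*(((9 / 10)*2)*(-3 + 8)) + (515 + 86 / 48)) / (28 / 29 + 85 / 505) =1256784107 / 1354968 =927.54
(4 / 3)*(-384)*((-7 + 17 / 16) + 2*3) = -32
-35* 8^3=-17920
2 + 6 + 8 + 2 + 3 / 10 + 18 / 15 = 39 / 2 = 19.50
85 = 85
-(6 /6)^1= -1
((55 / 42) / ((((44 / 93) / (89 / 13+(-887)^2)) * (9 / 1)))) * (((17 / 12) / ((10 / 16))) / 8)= 99818543 / 1456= 68556.69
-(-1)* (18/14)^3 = 729/343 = 2.13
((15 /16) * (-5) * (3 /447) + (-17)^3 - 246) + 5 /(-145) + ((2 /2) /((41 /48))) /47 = -687313613113 /133225072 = -5159.04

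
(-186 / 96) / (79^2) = -31 / 99856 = -0.00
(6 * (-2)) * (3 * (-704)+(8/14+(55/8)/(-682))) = 21992745/868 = 25337.26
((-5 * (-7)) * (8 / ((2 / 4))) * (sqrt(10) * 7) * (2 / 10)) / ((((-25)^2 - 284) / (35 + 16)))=39984 * sqrt(10) / 341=370.79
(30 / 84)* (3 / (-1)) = -15 / 14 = -1.07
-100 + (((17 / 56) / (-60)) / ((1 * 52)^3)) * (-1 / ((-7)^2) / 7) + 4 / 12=-5383591604901 / 54015969280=-99.67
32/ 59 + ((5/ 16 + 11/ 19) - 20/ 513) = 675479/ 484272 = 1.39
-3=-3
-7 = -7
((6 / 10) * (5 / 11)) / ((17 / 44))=0.71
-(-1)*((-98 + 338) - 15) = 225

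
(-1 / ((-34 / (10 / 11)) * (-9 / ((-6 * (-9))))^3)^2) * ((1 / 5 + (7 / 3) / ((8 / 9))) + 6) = -10293480 / 34969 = -294.36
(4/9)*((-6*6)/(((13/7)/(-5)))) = 560/13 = 43.08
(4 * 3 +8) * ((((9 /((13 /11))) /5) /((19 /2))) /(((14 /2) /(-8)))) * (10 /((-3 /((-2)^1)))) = -42240 /1729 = -24.43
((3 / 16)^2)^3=729 / 16777216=0.00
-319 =-319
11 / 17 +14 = 249 / 17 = 14.65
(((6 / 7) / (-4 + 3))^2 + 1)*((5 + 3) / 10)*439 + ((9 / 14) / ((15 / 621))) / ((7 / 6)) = 154849 / 245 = 632.04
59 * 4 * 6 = 1416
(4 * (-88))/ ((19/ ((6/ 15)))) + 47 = 3761/ 95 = 39.59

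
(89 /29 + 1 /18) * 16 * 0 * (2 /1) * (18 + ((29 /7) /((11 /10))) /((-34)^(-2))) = 0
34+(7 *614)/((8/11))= 23775/4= 5943.75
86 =86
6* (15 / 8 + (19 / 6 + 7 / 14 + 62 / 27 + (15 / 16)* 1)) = 3791 / 72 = 52.65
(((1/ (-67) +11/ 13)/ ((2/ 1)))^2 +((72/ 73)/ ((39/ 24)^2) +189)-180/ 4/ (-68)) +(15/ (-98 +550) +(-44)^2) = 226203366161384/ 106386503353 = 2126.24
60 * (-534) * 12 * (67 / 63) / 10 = -286224 / 7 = -40889.14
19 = 19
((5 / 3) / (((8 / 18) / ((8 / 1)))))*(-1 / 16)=-15 / 8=-1.88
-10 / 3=-3.33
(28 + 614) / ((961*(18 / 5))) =535 / 2883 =0.19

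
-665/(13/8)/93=-5320/1209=-4.40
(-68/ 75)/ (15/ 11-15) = 374/ 5625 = 0.07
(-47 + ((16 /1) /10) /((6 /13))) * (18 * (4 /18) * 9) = -7836 /5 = -1567.20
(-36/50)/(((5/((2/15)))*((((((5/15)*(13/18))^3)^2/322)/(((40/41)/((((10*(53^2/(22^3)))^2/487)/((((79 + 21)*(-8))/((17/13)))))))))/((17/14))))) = 24183361124249993883942912/15014611854906625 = 1610655097.71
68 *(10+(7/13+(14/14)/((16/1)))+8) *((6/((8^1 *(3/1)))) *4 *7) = 460411/52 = 8854.06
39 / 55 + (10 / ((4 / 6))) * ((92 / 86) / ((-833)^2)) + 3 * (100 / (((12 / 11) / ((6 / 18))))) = 454779127784 / 4923142455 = 92.38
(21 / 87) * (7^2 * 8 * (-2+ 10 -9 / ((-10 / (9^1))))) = 220892 / 145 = 1523.39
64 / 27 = 2.37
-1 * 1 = -1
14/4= 7/2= 3.50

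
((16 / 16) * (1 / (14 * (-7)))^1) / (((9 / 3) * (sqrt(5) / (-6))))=sqrt(5) / 245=0.01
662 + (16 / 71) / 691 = 32478398 / 49061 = 662.00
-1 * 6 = -6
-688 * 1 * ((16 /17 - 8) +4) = 35776 /17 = 2104.47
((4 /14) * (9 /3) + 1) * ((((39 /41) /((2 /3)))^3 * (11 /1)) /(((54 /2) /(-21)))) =-25447851 /551368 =-46.15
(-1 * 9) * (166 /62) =-747 /31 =-24.10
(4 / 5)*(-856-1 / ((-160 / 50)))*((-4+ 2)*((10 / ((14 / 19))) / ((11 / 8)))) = 1040516 / 77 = 13513.19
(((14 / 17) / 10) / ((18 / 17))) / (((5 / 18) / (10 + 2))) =84 / 25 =3.36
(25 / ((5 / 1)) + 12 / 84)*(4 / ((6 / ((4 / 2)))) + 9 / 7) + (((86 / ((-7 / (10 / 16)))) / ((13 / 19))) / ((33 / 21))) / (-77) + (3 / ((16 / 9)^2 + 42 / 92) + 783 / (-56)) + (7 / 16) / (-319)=196667712533 / 481987762256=0.41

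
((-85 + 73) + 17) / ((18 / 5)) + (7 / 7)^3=43 / 18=2.39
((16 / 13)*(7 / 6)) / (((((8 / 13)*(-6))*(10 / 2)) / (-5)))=0.39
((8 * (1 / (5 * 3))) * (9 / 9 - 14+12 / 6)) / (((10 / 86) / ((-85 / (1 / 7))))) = 450296 / 15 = 30019.73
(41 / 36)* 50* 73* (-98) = -3666425 / 9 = -407380.56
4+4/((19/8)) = 108/19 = 5.68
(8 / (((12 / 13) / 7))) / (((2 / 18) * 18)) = 91 / 3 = 30.33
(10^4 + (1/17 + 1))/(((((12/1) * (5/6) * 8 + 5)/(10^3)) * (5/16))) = 376510.45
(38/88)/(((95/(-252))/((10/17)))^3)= -32006016/19509523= -1.64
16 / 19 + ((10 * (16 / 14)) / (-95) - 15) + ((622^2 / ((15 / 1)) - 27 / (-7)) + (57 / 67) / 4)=1969233613 / 76380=25782.06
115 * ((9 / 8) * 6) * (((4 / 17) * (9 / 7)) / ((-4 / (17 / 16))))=-62.38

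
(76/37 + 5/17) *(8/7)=1688/629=2.68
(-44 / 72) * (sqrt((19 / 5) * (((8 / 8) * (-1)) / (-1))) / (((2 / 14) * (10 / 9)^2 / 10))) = -693 * sqrt(95) / 100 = -67.55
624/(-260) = -12/5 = -2.40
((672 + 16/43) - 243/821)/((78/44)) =521978666/1376817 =379.12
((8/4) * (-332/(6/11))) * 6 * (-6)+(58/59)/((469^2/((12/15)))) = 2843673405112/64888495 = 43824.00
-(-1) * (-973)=-973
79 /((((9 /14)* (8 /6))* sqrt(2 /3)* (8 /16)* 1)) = 553* sqrt(6) /6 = 225.76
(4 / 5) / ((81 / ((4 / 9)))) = 16 / 3645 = 0.00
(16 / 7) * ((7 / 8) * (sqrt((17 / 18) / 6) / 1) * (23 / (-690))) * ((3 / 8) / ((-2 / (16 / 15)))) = sqrt(51) / 1350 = 0.01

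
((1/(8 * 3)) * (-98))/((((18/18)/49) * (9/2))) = -2401/54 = -44.46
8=8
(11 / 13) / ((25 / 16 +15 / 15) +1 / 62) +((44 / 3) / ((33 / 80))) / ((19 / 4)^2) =102856784 / 54021123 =1.90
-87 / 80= -1.09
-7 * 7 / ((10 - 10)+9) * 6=-98 / 3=-32.67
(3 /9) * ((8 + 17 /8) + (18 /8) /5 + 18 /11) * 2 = 1791 /220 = 8.14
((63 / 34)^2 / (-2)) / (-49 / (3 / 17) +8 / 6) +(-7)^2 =93927659 / 1916648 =49.01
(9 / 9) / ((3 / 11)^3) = 1331 / 27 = 49.30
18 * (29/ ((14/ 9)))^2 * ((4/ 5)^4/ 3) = 854.15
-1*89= -89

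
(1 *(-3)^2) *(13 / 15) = 39 / 5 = 7.80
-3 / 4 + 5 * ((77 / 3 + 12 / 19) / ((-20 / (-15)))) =3719 / 38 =97.87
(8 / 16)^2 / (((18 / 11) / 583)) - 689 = -43195 / 72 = -599.93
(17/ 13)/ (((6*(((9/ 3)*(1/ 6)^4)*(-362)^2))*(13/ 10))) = 3060/ 5536609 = 0.00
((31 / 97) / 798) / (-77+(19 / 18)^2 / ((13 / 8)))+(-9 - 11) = -41468469241 / 2073422918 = -20.00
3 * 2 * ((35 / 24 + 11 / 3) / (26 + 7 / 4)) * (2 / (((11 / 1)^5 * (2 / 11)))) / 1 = 41 / 541717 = 0.00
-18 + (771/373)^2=-1909881/139129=-13.73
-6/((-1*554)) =3/277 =0.01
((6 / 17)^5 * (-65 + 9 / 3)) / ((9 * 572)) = -13392 / 203039551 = -0.00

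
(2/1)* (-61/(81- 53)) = -61/14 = -4.36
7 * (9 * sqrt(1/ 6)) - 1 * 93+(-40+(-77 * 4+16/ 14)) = -3079/ 7+21 * sqrt(6)/ 2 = -414.14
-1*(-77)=77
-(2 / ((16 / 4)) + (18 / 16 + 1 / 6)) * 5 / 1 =-215 / 24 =-8.96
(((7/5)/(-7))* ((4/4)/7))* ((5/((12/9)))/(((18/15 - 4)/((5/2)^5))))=46875/12544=3.74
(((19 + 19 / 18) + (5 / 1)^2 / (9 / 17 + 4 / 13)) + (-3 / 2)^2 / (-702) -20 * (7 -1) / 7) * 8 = 7945291 / 30303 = 262.19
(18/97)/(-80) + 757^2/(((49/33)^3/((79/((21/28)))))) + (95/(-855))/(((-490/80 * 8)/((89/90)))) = 681735878951003291/36974727720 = 18437887.74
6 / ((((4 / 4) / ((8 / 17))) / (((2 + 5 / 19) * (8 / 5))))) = 16512 / 1615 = 10.22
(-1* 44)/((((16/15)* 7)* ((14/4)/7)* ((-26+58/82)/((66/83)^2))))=14734170/50007251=0.29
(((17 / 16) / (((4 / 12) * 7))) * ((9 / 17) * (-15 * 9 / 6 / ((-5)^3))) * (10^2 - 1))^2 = 578739249 / 31360000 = 18.45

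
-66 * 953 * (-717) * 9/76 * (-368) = -37341033048/19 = -1965317528.84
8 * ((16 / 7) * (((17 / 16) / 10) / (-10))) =-34 / 175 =-0.19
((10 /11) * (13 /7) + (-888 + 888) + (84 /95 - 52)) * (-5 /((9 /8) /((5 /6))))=7231240 /39501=183.06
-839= -839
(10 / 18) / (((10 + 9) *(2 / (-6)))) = -5 / 57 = -0.09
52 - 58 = -6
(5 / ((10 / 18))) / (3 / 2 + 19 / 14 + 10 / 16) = 168 / 65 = 2.58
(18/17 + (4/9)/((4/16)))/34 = 217/2601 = 0.08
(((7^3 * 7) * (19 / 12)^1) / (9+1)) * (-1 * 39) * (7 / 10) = -4151329 / 400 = -10378.32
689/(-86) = -689/86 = -8.01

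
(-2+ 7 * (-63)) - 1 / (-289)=-128026 / 289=-443.00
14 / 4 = 7 / 2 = 3.50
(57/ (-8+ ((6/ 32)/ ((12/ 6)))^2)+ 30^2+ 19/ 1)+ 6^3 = 9229337/ 8183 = 1127.87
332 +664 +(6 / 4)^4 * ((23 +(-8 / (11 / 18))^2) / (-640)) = 994.46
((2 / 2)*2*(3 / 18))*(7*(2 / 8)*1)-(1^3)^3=-5 / 12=-0.42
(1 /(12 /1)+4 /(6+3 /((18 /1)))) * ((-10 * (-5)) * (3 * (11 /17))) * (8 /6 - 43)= -11171875 /3774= -2960.22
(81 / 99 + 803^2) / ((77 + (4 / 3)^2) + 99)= 15959043 / 4400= 3627.06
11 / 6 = 1.83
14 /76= 7 /38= 0.18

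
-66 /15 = -22 /5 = -4.40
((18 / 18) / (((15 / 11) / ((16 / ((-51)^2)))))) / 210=88 / 4096575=0.00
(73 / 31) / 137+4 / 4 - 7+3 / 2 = -38077 / 8494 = -4.48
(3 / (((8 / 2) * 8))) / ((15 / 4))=1 / 40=0.02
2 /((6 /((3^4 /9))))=3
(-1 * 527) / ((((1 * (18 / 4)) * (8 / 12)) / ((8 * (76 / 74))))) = -160208 / 111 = -1443.32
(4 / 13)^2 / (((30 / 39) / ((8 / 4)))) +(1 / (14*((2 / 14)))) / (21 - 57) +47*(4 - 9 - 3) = -1758593 / 4680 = -375.77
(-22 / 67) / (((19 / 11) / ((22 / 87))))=-5324 / 110751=-0.05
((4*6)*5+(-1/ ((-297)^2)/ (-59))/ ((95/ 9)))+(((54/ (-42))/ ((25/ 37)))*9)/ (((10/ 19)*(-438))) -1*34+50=381982073706601/ 2807158315500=136.07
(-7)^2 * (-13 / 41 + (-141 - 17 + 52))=-213591 / 41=-5209.54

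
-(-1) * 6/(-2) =-3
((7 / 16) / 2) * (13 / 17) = 91 / 544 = 0.17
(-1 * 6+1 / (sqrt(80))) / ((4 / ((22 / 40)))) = -33 / 40+11 * sqrt(5) / 1600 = -0.81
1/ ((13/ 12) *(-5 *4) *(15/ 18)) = -18/ 325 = -0.06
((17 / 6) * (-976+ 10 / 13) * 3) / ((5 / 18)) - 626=-1980424 / 65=-30468.06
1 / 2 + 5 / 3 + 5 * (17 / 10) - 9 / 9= 9.67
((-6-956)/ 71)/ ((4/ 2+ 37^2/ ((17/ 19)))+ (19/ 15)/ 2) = -490620/ 55498783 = -0.01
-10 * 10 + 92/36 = -877/9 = -97.44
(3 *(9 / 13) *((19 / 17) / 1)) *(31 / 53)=15903 / 11713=1.36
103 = 103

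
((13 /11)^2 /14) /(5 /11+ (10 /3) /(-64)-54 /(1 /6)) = -8112 /26312363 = -0.00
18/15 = 6/5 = 1.20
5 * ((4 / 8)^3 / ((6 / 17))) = 85 / 48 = 1.77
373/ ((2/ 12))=2238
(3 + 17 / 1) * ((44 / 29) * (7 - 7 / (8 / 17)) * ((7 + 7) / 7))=-13860 / 29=-477.93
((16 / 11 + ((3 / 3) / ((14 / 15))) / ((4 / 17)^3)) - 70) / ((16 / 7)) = 135061 / 22528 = 6.00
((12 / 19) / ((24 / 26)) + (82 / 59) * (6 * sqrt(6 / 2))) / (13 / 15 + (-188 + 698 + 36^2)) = 195 / 514957 + 7380 * sqrt(3) / 1599077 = 0.01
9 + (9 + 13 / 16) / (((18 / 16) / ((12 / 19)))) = 827 / 57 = 14.51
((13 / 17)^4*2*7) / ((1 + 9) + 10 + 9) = 399854 / 2422109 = 0.17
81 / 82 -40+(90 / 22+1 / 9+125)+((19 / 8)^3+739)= 1751069609 / 2078208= 842.59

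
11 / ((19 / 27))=15.63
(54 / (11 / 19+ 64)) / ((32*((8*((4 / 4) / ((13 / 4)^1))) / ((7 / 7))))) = 2223 / 209408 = 0.01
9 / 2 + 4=17 / 2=8.50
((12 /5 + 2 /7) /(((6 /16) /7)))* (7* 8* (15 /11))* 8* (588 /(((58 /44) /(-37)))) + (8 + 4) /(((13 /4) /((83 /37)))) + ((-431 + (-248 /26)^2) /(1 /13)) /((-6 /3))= -14101914150553 /27898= -505481186.84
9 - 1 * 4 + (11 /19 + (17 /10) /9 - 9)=-5527 /1710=-3.23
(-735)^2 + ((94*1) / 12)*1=3241397 / 6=540232.83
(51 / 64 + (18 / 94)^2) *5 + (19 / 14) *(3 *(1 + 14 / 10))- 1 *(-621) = 3141780477 / 4948160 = 634.94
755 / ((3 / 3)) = 755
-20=-20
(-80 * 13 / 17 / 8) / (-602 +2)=13 / 1020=0.01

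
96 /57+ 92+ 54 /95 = 8954 /95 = 94.25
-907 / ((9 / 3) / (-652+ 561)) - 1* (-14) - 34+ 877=85108 / 3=28369.33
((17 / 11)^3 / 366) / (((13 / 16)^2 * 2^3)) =78608 / 41163837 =0.00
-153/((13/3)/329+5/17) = -497.90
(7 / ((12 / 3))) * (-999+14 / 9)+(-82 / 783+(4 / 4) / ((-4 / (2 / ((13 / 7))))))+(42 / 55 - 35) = -3986405653 / 2239380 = -1780.14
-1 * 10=-10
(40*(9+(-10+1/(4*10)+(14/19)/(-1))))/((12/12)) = -68.47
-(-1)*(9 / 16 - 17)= -263 / 16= -16.44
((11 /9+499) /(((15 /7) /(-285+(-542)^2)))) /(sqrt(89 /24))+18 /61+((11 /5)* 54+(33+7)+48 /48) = 48829 /305+18497394412* sqrt(534) /12015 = 35576184.17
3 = 3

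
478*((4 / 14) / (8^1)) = 239 / 14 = 17.07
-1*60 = -60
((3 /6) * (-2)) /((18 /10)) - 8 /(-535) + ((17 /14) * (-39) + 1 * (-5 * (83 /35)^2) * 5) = -88942579 /471870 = -188.49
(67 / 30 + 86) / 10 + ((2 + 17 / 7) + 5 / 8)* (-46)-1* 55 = -292573 / 1050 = -278.64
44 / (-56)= -0.79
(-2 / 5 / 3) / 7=-2 / 105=-0.02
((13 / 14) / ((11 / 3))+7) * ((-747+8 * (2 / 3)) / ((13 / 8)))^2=176955140000 / 117117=1510926.17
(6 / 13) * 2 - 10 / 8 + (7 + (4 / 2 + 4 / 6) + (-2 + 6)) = 2081 / 156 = 13.34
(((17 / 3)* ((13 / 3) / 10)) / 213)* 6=0.07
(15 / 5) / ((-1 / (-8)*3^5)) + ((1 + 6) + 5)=980 / 81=12.10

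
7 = 7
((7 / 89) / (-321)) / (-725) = 7 / 20712525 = 0.00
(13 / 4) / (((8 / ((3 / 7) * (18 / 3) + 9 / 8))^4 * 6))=7956159471 / 322256764928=0.02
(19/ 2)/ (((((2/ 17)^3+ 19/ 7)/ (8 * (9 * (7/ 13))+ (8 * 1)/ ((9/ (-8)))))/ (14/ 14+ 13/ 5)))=2420301016/ 6071195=398.65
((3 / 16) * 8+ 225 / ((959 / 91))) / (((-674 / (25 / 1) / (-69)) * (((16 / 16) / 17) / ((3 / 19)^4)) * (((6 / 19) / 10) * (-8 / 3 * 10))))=-14871909825 / 20267082944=-0.73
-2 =-2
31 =31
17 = 17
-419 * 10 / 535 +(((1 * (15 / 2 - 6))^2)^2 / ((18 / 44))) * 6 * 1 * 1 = 28427 / 428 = 66.42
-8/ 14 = -0.57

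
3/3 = 1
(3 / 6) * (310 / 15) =10.33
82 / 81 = 1.01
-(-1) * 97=97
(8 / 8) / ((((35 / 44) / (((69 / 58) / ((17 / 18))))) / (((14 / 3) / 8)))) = 2277 / 2465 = 0.92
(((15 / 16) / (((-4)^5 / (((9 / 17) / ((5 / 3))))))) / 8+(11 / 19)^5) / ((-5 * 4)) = -71731427881 / 22069212872704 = -0.00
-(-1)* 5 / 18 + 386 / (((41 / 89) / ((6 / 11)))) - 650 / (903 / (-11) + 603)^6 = 145999095060702905828607857 / 319252472453852706780000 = 457.32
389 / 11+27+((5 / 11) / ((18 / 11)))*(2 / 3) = 18577 / 297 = 62.55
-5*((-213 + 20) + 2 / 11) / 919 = 10605 / 10109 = 1.05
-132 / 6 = -22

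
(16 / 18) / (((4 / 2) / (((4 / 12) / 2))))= 2 / 27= 0.07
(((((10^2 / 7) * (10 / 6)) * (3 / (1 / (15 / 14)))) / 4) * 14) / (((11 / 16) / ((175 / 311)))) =750000 / 3421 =219.23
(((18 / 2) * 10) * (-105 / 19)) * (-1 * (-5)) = -47250 / 19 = -2486.84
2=2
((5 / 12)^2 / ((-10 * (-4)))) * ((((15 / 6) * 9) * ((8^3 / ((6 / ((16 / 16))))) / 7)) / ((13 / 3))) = 25 / 91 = 0.27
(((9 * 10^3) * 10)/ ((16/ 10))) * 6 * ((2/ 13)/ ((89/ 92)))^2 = 11426400000/ 1338649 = 8535.77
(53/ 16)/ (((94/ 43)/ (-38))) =-43301/ 752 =-57.58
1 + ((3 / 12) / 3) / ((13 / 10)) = 1.06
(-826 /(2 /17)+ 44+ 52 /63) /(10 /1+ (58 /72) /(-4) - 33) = 7031984 /23387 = 300.68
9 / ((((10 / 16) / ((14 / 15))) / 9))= 120.96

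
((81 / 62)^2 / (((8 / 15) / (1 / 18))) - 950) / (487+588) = -271711 / 307520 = -0.88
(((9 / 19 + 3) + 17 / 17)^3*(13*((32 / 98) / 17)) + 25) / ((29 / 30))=477488250 / 9746639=48.99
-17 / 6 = -2.83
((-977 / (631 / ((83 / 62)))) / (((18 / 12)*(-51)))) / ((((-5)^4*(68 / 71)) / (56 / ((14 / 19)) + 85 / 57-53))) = 2009353889 / 1812534485625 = 0.00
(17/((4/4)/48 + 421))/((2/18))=7344/20209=0.36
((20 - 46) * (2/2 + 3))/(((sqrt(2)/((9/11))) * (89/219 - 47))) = 25623 * sqrt(2)/28061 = 1.29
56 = 56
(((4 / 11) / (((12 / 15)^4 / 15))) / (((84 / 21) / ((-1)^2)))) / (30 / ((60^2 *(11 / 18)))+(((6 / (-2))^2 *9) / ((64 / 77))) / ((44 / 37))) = 15625 / 384679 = 0.04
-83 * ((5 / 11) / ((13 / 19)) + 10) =-126575 / 143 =-885.14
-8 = -8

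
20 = 20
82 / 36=41 / 18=2.28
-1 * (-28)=28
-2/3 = -0.67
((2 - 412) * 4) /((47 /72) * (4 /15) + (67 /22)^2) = -107157600 /617389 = -173.57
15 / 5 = 3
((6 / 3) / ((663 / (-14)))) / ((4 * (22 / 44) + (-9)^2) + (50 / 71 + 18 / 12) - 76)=-3976 / 866541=-0.00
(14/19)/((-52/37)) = -0.52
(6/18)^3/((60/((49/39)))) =49/63180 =0.00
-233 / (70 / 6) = -699 / 35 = -19.97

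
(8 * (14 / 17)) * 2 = 224 / 17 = 13.18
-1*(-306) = 306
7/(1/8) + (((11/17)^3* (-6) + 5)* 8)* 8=1336184/4913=271.97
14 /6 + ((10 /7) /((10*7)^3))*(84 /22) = 1320559 /565950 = 2.33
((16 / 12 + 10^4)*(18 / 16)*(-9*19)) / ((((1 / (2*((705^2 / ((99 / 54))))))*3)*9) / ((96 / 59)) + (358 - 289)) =-40801251441600 / 1463242249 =-27884.14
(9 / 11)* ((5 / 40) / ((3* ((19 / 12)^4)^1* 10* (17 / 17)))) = 0.00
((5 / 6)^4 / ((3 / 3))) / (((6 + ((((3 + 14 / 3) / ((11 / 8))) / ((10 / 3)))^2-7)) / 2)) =1890625 / 3524472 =0.54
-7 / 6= -1.17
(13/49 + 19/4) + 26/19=23773/3724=6.38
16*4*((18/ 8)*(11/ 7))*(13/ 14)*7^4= 504504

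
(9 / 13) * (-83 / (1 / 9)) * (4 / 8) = -6723 / 26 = -258.58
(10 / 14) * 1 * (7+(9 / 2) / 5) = 79 / 14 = 5.64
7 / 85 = 0.08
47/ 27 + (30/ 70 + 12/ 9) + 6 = 1796/ 189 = 9.50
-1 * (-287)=287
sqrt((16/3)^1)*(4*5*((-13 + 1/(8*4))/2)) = -2075*sqrt(3)/12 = -299.50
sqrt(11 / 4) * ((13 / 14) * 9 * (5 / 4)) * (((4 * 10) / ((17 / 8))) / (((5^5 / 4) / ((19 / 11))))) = 35568 * sqrt(11) / 163625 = 0.72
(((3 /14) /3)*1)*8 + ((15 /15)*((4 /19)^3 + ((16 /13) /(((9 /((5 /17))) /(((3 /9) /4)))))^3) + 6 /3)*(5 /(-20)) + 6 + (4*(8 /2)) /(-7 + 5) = -39392873884755271 /20401258186765638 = -1.93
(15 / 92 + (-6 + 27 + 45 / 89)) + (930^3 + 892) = 6586082597119 / 8188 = 804357913.67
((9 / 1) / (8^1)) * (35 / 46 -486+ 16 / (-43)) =-546.31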